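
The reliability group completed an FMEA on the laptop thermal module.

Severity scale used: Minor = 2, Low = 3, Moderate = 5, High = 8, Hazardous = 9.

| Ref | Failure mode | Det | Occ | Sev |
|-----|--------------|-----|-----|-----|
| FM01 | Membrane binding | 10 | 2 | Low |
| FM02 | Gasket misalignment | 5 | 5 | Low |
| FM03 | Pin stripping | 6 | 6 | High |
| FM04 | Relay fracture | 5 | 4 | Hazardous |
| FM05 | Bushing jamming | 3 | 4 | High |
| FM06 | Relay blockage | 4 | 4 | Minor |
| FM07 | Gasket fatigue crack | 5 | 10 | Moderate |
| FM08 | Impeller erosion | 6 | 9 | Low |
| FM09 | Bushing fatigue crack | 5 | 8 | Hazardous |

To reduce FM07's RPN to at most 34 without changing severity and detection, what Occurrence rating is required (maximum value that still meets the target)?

1

FM07: S=5, O=10, D=5 → current RPN = 250.
Fixed product = 25. Need 25 × O ≤ 34, so O ≤ 34/25 = 1.36.
Maximum integer Occurrence rating = 1 (gives RPN 25; O=2 would give 50 > 34).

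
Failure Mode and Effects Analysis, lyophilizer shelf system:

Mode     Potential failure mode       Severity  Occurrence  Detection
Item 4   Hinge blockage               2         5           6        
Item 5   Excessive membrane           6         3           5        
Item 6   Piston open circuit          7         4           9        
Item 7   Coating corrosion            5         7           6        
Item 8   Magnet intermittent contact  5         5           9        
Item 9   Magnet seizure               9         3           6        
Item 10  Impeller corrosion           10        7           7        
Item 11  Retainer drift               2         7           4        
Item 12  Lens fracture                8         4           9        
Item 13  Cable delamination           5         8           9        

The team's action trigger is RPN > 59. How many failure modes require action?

9

RPN = Severity × Occurrence × Detection:
  Item 4: 2 × 5 × 6 = 60
  Item 5: 6 × 3 × 5 = 90
  Item 6: 7 × 4 × 9 = 252
  Item 7: 5 × 7 × 6 = 210
  Item 8: 5 × 5 × 9 = 225
  Item 9: 9 × 3 × 6 = 162
  Item 10: 10 × 7 × 7 = 490
  Item 11: 2 × 7 × 4 = 56
  Item 12: 8 × 4 × 9 = 288
  Item 13: 5 × 8 × 9 = 360
Modes with RPN > 59: Item 4 (60), Item 5 (90), Item 6 (252), Item 7 (210), Item 8 (225), Item 9 (162), Item 10 (490), Item 12 (288), Item 13 (360) → 9.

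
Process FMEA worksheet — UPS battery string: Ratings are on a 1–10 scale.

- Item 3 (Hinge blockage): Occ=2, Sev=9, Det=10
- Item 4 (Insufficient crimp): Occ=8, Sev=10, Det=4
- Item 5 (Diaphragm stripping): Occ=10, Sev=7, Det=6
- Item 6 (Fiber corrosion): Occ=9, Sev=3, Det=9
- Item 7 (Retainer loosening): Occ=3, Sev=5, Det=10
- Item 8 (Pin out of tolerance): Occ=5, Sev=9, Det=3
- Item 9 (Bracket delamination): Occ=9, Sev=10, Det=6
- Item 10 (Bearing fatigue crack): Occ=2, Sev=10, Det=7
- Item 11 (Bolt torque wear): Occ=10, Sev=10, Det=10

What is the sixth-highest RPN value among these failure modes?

180

RPN = Severity × Occurrence × Detection:
  Item 3: 9 × 2 × 10 = 180
  Item 4: 10 × 8 × 4 = 320
  Item 5: 7 × 10 × 6 = 420
  Item 6: 3 × 9 × 9 = 243
  Item 7: 5 × 3 × 10 = 150
  Item 8: 9 × 5 × 3 = 135
  Item 9: 10 × 9 × 6 = 540
  Item 10: 10 × 2 × 7 = 140
  Item 11: 10 × 10 × 10 = 1000
Sorted descending: 1000, 540, 420, 320, 243, 180, 150, 140, 135.
The sixth-highest RPN is 180 (Item 3).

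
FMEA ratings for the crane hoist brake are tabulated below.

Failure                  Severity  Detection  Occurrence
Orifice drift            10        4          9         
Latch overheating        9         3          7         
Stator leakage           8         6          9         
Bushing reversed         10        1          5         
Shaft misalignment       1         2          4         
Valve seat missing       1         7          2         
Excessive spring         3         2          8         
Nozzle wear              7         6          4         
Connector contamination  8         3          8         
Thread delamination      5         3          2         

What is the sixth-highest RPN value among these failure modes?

RPN = Severity × Occurrence × Detection:
  Orifice drift: 10 × 9 × 4 = 360
  Latch overheating: 9 × 7 × 3 = 189
  Stator leakage: 8 × 9 × 6 = 432
  Bushing reversed: 10 × 5 × 1 = 50
  Shaft misalignment: 1 × 4 × 2 = 8
  Valve seat missing: 1 × 2 × 7 = 14
  Excessive spring: 3 × 8 × 2 = 48
  Nozzle wear: 7 × 4 × 6 = 168
  Connector contamination: 8 × 8 × 3 = 192
  Thread delamination: 5 × 2 × 3 = 30
Sorted descending: 432, 360, 192, 189, 168, 50, 48, 30, 14, 8.
The sixth-highest RPN is 50 (Bushing reversed).

50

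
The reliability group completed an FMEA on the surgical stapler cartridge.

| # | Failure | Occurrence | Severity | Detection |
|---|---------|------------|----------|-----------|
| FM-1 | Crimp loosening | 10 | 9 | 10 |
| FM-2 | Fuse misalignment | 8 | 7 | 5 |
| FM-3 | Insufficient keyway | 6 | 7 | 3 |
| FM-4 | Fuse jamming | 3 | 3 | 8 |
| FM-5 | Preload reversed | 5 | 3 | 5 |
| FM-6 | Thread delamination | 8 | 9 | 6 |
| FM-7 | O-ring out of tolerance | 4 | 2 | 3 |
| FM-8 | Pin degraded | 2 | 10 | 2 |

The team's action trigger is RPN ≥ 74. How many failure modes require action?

RPN = Severity × Occurrence × Detection:
  FM-1: 9 × 10 × 10 = 900
  FM-2: 7 × 8 × 5 = 280
  FM-3: 7 × 6 × 3 = 126
  FM-4: 3 × 3 × 8 = 72
  FM-5: 3 × 5 × 5 = 75
  FM-6: 9 × 8 × 6 = 432
  FM-7: 2 × 4 × 3 = 24
  FM-8: 10 × 2 × 2 = 40
Modes with RPN ≥ 74: FM-1 (900), FM-2 (280), FM-3 (126), FM-5 (75), FM-6 (432) → 5.

5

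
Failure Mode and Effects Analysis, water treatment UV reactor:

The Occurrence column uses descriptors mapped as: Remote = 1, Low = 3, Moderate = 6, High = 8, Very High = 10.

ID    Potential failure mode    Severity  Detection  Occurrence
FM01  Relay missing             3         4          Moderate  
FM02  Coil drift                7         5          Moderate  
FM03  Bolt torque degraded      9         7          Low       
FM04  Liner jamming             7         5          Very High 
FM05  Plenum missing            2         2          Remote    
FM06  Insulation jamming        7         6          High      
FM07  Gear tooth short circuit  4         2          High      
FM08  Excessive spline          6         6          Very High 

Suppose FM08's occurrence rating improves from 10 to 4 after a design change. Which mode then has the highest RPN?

RPN = Severity × Occurrence × Detection:
  FM01: 3 × 6 × 4 = 72
  FM02: 7 × 6 × 5 = 210
  FM03: 9 × 3 × 7 = 189
  FM04: 7 × 10 × 5 = 350
  FM05: 2 × 1 × 2 = 4
  FM06: 7 × 8 × 6 = 336
  FM07: 4 × 8 × 2 = 64
  FM08: 6 × 10 × 6 = 360
After action: FM08 → 6 × 4 × 6 = 144.
Revised RPNs: FM04=350, FM06=336, FM02=210, FM03=189, FM08=144, FM01=72, FM07=64, FM05=4.
Highest is now FM04 (350).

FM04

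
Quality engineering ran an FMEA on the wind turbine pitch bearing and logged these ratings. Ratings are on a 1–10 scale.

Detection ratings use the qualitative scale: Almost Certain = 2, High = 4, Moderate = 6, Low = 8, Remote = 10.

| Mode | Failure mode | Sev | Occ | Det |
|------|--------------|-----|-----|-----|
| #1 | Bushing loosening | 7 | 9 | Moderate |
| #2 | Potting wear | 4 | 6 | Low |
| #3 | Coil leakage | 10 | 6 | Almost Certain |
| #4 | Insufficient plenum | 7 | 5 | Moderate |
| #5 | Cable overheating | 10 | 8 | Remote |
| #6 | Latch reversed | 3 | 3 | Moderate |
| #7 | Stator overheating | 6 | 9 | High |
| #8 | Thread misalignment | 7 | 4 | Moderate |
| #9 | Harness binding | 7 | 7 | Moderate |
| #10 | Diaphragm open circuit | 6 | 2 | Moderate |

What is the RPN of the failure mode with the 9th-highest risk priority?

RPN = Severity × Occurrence × Detection:
  #1: 7 × 9 × 6 = 378
  #2: 4 × 6 × 8 = 192
  #3: 10 × 6 × 2 = 120
  #4: 7 × 5 × 6 = 210
  #5: 10 × 8 × 10 = 800
  #6: 3 × 3 × 6 = 54
  #7: 6 × 9 × 4 = 216
  #8: 7 × 4 × 6 = 168
  #9: 7 × 7 × 6 = 294
  #10: 6 × 2 × 6 = 72
Sorted descending: 800, 378, 294, 216, 210, 192, 168, 120, 72, 54.
The 9th-highest RPN is 72 (#10).

72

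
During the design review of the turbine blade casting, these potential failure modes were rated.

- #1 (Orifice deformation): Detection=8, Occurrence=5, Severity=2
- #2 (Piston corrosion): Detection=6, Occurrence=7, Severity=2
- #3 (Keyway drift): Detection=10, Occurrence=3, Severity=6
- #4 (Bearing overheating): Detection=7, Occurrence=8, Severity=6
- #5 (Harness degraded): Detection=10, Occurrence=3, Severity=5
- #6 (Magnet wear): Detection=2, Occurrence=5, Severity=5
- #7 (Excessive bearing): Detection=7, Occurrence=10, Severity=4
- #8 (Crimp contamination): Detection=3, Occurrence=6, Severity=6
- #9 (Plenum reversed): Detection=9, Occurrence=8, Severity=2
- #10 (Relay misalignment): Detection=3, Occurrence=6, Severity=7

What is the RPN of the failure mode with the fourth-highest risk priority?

150

RPN = Severity × Occurrence × Detection:
  #1: 2 × 5 × 8 = 80
  #2: 2 × 7 × 6 = 84
  #3: 6 × 3 × 10 = 180
  #4: 6 × 8 × 7 = 336
  #5: 5 × 3 × 10 = 150
  #6: 5 × 5 × 2 = 50
  #7: 4 × 10 × 7 = 280
  #8: 6 × 6 × 3 = 108
  #9: 2 × 8 × 9 = 144
  #10: 7 × 6 × 3 = 126
Sorted descending: 336, 280, 180, 150, 144, 126, 108, 84, 80, 50.
The fourth-highest RPN is 150 (#5).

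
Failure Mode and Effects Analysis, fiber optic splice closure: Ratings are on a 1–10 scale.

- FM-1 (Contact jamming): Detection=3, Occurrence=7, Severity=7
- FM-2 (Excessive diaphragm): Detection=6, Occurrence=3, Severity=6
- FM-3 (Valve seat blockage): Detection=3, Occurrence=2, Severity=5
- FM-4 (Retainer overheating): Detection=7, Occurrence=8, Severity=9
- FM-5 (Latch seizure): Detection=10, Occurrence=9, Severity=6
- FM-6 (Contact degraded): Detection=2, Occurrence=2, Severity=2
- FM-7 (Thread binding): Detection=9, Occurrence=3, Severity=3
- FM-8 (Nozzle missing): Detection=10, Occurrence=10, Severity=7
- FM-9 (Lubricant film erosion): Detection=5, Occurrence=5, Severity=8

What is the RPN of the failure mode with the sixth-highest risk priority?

108

RPN = Severity × Occurrence × Detection:
  FM-1: 7 × 7 × 3 = 147
  FM-2: 6 × 3 × 6 = 108
  FM-3: 5 × 2 × 3 = 30
  FM-4: 9 × 8 × 7 = 504
  FM-5: 6 × 9 × 10 = 540
  FM-6: 2 × 2 × 2 = 8
  FM-7: 3 × 3 × 9 = 81
  FM-8: 7 × 10 × 10 = 700
  FM-9: 8 × 5 × 5 = 200
Sorted descending: 700, 540, 504, 200, 147, 108, 81, 30, 8.
The sixth-highest RPN is 108 (FM-2).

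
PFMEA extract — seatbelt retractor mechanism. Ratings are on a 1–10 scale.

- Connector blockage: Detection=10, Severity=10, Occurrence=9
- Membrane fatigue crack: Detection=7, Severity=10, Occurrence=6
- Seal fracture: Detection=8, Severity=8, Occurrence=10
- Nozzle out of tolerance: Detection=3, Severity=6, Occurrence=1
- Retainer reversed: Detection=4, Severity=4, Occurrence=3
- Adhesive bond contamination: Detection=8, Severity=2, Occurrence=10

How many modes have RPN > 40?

5

RPN = Severity × Occurrence × Detection:
  Connector blockage: 10 × 9 × 10 = 900
  Membrane fatigue crack: 10 × 6 × 7 = 420
  Seal fracture: 8 × 10 × 8 = 640
  Nozzle out of tolerance: 6 × 1 × 3 = 18
  Retainer reversed: 4 × 3 × 4 = 48
  Adhesive bond contamination: 2 × 10 × 8 = 160
Modes with RPN > 40: Connector blockage (900), Membrane fatigue crack (420), Seal fracture (640), Retainer reversed (48), Adhesive bond contamination (160) → 5.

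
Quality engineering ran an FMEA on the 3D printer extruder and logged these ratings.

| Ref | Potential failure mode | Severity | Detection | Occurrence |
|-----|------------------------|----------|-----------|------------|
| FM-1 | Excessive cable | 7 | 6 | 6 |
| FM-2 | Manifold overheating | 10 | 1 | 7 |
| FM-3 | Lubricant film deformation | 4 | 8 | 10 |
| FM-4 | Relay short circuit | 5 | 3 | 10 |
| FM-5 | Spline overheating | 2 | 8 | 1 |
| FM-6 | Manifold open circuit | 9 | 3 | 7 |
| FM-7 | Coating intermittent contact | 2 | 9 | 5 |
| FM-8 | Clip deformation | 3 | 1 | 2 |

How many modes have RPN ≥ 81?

5

RPN = Severity × Occurrence × Detection:
  FM-1: 7 × 6 × 6 = 252
  FM-2: 10 × 7 × 1 = 70
  FM-3: 4 × 10 × 8 = 320
  FM-4: 5 × 10 × 3 = 150
  FM-5: 2 × 1 × 8 = 16
  FM-6: 9 × 7 × 3 = 189
  FM-7: 2 × 5 × 9 = 90
  FM-8: 3 × 2 × 1 = 6
Modes with RPN ≥ 81: FM-1 (252), FM-3 (320), FM-4 (150), FM-6 (189), FM-7 (90) → 5.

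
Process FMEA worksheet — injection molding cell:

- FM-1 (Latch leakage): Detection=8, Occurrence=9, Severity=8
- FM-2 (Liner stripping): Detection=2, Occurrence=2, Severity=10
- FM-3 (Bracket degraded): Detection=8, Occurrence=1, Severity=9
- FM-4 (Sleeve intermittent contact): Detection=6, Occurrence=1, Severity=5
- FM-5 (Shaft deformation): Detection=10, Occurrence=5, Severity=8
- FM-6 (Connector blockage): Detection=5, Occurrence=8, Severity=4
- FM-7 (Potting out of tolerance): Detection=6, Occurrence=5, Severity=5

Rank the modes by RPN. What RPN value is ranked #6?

RPN = Severity × Occurrence × Detection:
  FM-1: 8 × 9 × 8 = 576
  FM-2: 10 × 2 × 2 = 40
  FM-3: 9 × 1 × 8 = 72
  FM-4: 5 × 1 × 6 = 30
  FM-5: 8 × 5 × 10 = 400
  FM-6: 4 × 8 × 5 = 160
  FM-7: 5 × 5 × 6 = 150
Sorted descending: 576, 400, 160, 150, 72, 40, 30.
The sixth-highest RPN is 40 (FM-2).

40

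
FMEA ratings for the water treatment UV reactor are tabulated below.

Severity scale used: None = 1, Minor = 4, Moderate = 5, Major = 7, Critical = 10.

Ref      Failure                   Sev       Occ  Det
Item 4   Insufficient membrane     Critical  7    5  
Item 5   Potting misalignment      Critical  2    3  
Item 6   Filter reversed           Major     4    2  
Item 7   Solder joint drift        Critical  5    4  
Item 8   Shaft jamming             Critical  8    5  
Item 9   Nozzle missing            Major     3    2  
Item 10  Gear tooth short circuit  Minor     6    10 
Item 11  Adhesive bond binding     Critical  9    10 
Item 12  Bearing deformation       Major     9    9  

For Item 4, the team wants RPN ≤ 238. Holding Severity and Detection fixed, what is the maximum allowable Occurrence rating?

4

Item 4: S=10, O=7, D=5 → current RPN = 350.
Fixed product = 50. Need 50 × O ≤ 238, so O ≤ 238/50 = 4.76.
Maximum integer Occurrence rating = 4 (gives RPN 200; O=5 would give 250 > 238).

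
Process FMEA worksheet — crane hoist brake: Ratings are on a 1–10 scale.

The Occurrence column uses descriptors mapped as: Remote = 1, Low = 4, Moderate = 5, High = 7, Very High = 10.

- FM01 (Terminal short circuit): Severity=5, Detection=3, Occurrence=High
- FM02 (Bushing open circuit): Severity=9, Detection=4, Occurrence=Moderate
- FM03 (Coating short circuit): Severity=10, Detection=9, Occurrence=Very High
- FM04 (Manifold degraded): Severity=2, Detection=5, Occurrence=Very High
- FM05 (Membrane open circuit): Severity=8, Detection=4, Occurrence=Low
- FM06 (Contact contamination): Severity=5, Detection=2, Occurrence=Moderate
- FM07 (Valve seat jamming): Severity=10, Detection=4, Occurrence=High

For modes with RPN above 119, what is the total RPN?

1488

RPN = Severity × Occurrence × Detection:
  FM01: 5 × 7 × 3 = 105
  FM02: 9 × 5 × 4 = 180
  FM03: 10 × 10 × 9 = 900
  FM04: 2 × 10 × 5 = 100
  FM05: 8 × 4 × 4 = 128
  FM06: 5 × 5 × 2 = 50
  FM07: 10 × 7 × 4 = 280
RPN > 119: FM02 (180), FM03 (900), FM05 (128), FM07 (280).
Sum: 180 + 900 + 128 + 280 = 1488.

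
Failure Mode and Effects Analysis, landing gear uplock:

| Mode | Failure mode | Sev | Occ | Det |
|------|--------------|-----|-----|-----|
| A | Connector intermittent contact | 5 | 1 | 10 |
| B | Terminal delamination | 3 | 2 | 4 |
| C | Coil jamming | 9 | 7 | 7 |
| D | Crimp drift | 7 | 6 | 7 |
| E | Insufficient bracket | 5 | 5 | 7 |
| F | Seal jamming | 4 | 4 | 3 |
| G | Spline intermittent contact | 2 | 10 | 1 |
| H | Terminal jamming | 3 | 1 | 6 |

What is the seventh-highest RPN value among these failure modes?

RPN = Severity × Occurrence × Detection:
  A: 5 × 1 × 10 = 50
  B: 3 × 2 × 4 = 24
  C: 9 × 7 × 7 = 441
  D: 7 × 6 × 7 = 294
  E: 5 × 5 × 7 = 175
  F: 4 × 4 × 3 = 48
  G: 2 × 10 × 1 = 20
  H: 3 × 1 × 6 = 18
Sorted descending: 441, 294, 175, 50, 48, 24, 20, 18.
The seventh-highest RPN is 20 (G).

20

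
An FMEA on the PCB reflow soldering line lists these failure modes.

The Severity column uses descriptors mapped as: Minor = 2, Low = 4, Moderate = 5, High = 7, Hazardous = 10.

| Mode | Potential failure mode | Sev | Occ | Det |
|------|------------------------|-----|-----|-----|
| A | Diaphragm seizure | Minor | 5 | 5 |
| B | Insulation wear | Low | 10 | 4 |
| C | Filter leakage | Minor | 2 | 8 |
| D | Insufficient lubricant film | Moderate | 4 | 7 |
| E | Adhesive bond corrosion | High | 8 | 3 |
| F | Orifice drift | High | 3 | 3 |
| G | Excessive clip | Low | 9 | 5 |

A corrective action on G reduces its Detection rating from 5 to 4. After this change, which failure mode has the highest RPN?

E

RPN = Severity × Occurrence × Detection:
  A: 2 × 5 × 5 = 50
  B: 4 × 10 × 4 = 160
  C: 2 × 2 × 8 = 32
  D: 5 × 4 × 7 = 140
  E: 7 × 8 × 3 = 168
  F: 7 × 3 × 3 = 63
  G: 4 × 9 × 5 = 180
After action: G → 4 × 9 × 4 = 144.
Revised RPNs: E=168, B=160, G=144, D=140, F=63, A=50, C=32.
Highest is now E (168).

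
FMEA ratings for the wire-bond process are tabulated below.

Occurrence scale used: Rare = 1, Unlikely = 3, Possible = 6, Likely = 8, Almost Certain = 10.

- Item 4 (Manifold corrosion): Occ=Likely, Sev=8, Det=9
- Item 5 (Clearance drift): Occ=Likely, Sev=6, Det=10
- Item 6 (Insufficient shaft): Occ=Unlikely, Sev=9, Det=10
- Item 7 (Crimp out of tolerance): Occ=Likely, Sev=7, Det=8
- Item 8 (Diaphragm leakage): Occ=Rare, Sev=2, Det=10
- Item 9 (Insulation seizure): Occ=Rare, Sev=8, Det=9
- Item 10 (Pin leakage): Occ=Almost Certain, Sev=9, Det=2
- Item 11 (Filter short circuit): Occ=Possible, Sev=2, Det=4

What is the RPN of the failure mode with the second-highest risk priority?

RPN = Severity × Occurrence × Detection:
  Item 4: 8 × 8 × 9 = 576
  Item 5: 6 × 8 × 10 = 480
  Item 6: 9 × 3 × 10 = 270
  Item 7: 7 × 8 × 8 = 448
  Item 8: 2 × 1 × 10 = 20
  Item 9: 8 × 1 × 9 = 72
  Item 10: 9 × 10 × 2 = 180
  Item 11: 2 × 6 × 4 = 48
Sorted descending: 576, 480, 448, 270, 180, 72, 48, 20.
The second-highest RPN is 480 (Item 5).

480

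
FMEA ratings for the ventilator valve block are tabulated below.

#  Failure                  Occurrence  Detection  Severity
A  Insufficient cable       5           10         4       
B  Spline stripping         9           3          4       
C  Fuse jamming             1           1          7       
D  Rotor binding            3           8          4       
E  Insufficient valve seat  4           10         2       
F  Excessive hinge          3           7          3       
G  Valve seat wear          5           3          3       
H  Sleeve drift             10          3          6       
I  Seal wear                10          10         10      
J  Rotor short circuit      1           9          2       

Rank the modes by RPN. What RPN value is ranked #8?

45

RPN = Severity × Occurrence × Detection:
  A: 4 × 5 × 10 = 200
  B: 4 × 9 × 3 = 108
  C: 7 × 1 × 1 = 7
  D: 4 × 3 × 8 = 96
  E: 2 × 4 × 10 = 80
  F: 3 × 3 × 7 = 63
  G: 3 × 5 × 3 = 45
  H: 6 × 10 × 3 = 180
  I: 10 × 10 × 10 = 1000
  J: 2 × 1 × 9 = 18
Sorted descending: 1000, 200, 180, 108, 96, 80, 63, 45, 18, 7.
The eighth-highest RPN is 45 (G).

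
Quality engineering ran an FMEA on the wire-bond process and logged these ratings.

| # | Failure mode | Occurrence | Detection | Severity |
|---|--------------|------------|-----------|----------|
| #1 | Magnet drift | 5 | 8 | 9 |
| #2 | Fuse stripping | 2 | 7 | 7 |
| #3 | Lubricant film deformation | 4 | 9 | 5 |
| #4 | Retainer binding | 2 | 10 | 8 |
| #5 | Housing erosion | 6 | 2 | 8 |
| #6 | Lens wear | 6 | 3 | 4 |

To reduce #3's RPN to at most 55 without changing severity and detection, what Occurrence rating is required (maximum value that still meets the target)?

#3: S=5, O=4, D=9 → current RPN = 180.
Fixed product = 45. Need 45 × O ≤ 55, so O ≤ 55/45 = 1.22.
Maximum integer Occurrence rating = 1 (gives RPN 45; O=2 would give 90 > 55).

1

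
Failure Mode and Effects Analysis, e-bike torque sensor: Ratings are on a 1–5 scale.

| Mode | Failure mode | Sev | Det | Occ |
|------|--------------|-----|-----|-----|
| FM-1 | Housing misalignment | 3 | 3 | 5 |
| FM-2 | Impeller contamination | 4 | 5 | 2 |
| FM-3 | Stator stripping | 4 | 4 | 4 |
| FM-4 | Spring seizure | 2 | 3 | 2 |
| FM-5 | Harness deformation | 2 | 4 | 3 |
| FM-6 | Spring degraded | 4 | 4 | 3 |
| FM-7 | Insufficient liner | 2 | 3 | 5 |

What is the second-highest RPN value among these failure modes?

RPN = Severity × Occurrence × Detection:
  FM-1: 3 × 5 × 3 = 45
  FM-2: 4 × 2 × 5 = 40
  FM-3: 4 × 4 × 4 = 64
  FM-4: 2 × 2 × 3 = 12
  FM-5: 2 × 3 × 4 = 24
  FM-6: 4 × 3 × 4 = 48
  FM-7: 2 × 5 × 3 = 30
Sorted descending: 64, 48, 45, 40, 30, 24, 12.
The second-highest RPN is 48 (FM-6).

48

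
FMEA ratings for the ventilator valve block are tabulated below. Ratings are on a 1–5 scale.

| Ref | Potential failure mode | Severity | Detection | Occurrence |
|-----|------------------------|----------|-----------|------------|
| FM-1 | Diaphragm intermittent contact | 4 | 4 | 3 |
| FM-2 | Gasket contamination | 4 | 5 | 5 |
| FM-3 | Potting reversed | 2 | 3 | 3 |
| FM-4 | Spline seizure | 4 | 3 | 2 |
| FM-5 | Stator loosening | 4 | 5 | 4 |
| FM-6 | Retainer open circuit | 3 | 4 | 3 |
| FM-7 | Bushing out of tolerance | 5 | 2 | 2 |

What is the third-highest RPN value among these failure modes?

RPN = Severity × Occurrence × Detection:
  FM-1: 4 × 3 × 4 = 48
  FM-2: 4 × 5 × 5 = 100
  FM-3: 2 × 3 × 3 = 18
  FM-4: 4 × 2 × 3 = 24
  FM-5: 4 × 4 × 5 = 80
  FM-6: 3 × 3 × 4 = 36
  FM-7: 5 × 2 × 2 = 20
Sorted descending: 100, 80, 48, 36, 24, 20, 18.
The third-highest RPN is 48 (FM-1).

48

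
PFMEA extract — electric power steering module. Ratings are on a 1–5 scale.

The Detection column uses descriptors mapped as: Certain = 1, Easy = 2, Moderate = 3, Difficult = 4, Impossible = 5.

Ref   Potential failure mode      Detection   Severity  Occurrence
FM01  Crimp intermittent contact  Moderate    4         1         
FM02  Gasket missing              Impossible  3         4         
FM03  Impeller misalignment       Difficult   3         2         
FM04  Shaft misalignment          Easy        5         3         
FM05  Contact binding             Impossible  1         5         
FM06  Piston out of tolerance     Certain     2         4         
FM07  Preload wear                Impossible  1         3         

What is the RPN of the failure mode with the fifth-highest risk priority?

15

RPN = Severity × Occurrence × Detection:
  FM01: 4 × 1 × 3 = 12
  FM02: 3 × 4 × 5 = 60
  FM03: 3 × 2 × 4 = 24
  FM04: 5 × 3 × 2 = 30
  FM05: 1 × 5 × 5 = 25
  FM06: 2 × 4 × 1 = 8
  FM07: 1 × 3 × 5 = 15
Sorted descending: 60, 30, 25, 24, 15, 12, 8.
The fifth-highest RPN is 15 (FM07).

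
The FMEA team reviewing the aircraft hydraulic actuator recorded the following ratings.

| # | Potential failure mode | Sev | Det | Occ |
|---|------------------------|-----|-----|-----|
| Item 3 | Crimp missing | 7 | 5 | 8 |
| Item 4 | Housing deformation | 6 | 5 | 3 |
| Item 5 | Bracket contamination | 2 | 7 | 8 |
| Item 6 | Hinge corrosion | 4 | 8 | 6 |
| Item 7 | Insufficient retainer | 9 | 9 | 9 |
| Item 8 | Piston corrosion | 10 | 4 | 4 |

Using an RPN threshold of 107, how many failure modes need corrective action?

5

RPN = Severity × Occurrence × Detection:
  Item 3: 7 × 8 × 5 = 280
  Item 4: 6 × 3 × 5 = 90
  Item 5: 2 × 8 × 7 = 112
  Item 6: 4 × 6 × 8 = 192
  Item 7: 9 × 9 × 9 = 729
  Item 8: 10 × 4 × 4 = 160
Modes with RPN ≥ 107: Item 3 (280), Item 5 (112), Item 6 (192), Item 7 (729), Item 8 (160) → 5.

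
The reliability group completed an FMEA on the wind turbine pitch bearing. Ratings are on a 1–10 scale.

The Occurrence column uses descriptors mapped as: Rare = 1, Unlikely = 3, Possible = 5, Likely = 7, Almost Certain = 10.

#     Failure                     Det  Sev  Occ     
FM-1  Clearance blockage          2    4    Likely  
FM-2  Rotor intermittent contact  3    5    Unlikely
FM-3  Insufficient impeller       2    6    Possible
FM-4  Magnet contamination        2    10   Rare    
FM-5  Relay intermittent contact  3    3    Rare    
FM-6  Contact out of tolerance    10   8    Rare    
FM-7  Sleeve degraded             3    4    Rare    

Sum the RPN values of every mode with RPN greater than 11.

RPN = Severity × Occurrence × Detection:
  FM-1: 4 × 7 × 2 = 56
  FM-2: 5 × 3 × 3 = 45
  FM-3: 6 × 5 × 2 = 60
  FM-4: 10 × 1 × 2 = 20
  FM-5: 3 × 1 × 3 = 9
  FM-6: 8 × 1 × 10 = 80
  FM-7: 4 × 1 × 3 = 12
RPN > 11: FM-1 (56), FM-2 (45), FM-3 (60), FM-4 (20), FM-6 (80), FM-7 (12).
Sum: 56 + 45 + 60 + 20 + 80 + 12 = 273.

273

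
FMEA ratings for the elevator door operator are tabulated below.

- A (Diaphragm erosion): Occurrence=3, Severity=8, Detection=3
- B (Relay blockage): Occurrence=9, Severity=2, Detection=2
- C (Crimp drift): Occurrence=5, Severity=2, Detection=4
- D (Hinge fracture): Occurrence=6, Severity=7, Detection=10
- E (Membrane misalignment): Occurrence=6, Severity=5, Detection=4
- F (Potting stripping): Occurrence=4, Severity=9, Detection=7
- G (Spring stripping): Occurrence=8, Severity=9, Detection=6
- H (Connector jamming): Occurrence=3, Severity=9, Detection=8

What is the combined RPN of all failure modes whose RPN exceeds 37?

RPN = Severity × Occurrence × Detection:
  A: 8 × 3 × 3 = 72
  B: 2 × 9 × 2 = 36
  C: 2 × 5 × 4 = 40
  D: 7 × 6 × 10 = 420
  E: 5 × 6 × 4 = 120
  F: 9 × 4 × 7 = 252
  G: 9 × 8 × 6 = 432
  H: 9 × 3 × 8 = 216
RPN > 37: A (72), C (40), D (420), E (120), F (252), G (432), H (216).
Sum: 72 + 40 + 420 + 120 + 252 + 432 + 216 = 1552.

1552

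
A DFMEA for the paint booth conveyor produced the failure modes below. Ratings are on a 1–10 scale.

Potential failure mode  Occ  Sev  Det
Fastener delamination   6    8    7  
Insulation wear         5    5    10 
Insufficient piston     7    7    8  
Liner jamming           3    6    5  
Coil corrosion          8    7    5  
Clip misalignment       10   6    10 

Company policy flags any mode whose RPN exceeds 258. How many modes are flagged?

RPN = Severity × Occurrence × Detection:
  Fastener delamination: 8 × 6 × 7 = 336
  Insulation wear: 5 × 5 × 10 = 250
  Insufficient piston: 7 × 7 × 8 = 392
  Liner jamming: 6 × 3 × 5 = 90
  Coil corrosion: 7 × 8 × 5 = 280
  Clip misalignment: 6 × 10 × 10 = 600
Modes with RPN > 258: Fastener delamination (336), Insufficient piston (392), Coil corrosion (280), Clip misalignment (600) → 4.

4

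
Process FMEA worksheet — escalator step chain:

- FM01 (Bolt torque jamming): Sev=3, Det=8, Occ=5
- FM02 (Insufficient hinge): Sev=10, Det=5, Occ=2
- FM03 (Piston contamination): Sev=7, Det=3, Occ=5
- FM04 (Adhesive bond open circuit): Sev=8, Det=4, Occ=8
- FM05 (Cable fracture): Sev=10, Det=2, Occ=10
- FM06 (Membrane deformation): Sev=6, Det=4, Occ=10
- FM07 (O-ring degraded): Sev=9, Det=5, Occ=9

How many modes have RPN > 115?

5

RPN = Severity × Occurrence × Detection:
  FM01: 3 × 5 × 8 = 120
  FM02: 10 × 2 × 5 = 100
  FM03: 7 × 5 × 3 = 105
  FM04: 8 × 8 × 4 = 256
  FM05: 10 × 10 × 2 = 200
  FM06: 6 × 10 × 4 = 240
  FM07: 9 × 9 × 5 = 405
Modes with RPN > 115: FM01 (120), FM04 (256), FM05 (200), FM06 (240), FM07 (405) → 5.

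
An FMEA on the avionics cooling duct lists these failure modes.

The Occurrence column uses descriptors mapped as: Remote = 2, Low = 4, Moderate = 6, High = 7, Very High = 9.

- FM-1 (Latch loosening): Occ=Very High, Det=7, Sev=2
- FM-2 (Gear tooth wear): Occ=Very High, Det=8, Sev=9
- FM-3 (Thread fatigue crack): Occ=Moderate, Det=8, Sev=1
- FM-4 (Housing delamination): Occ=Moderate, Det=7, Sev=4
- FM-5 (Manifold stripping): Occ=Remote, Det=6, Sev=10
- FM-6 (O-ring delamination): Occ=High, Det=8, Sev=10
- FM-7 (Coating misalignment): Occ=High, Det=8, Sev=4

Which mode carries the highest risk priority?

RPN = Severity × Occurrence × Detection:
  FM-1: 2 × 9 × 7 = 126
  FM-2: 9 × 9 × 8 = 648
  FM-3: 1 × 6 × 8 = 48
  FM-4: 4 × 6 × 7 = 168
  FM-5: 10 × 2 × 6 = 120
  FM-6: 10 × 7 × 8 = 560
  FM-7: 4 × 7 × 8 = 224
Highest RPN is 648 → FM-2.

FM-2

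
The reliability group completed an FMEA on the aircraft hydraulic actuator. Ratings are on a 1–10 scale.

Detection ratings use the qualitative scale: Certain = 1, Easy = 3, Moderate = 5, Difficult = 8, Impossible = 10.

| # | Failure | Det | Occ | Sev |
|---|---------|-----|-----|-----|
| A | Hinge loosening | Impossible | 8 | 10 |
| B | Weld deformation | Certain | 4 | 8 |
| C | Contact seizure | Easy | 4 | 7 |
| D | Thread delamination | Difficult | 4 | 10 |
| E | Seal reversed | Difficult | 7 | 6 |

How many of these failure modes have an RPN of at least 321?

RPN = Severity × Occurrence × Detection:
  A: 10 × 8 × 10 = 800
  B: 8 × 4 × 1 = 32
  C: 7 × 4 × 3 = 84
  D: 10 × 4 × 8 = 320
  E: 6 × 7 × 8 = 336
Modes with RPN ≥ 321: A (800), E (336) → 2.

2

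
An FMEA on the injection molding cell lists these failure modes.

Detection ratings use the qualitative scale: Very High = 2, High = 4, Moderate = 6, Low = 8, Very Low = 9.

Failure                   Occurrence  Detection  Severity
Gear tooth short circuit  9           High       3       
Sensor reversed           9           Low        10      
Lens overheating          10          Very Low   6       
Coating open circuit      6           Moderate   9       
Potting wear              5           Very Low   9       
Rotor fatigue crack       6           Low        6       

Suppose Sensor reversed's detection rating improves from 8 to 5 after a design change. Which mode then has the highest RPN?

RPN = Severity × Occurrence × Detection:
  Gear tooth short circuit: 3 × 9 × 4 = 108
  Sensor reversed: 10 × 9 × 8 = 720
  Lens overheating: 6 × 10 × 9 = 540
  Coating open circuit: 9 × 6 × 6 = 324
  Potting wear: 9 × 5 × 9 = 405
  Rotor fatigue crack: 6 × 6 × 8 = 288
After action: Sensor reversed → 10 × 9 × 5 = 450.
Revised RPNs: Lens overheating=540, Sensor reversed=450, Potting wear=405, Coating open circuit=324, Rotor fatigue crack=288, Gear tooth short circuit=108.
Highest is now Lens overheating (540).

Lens overheating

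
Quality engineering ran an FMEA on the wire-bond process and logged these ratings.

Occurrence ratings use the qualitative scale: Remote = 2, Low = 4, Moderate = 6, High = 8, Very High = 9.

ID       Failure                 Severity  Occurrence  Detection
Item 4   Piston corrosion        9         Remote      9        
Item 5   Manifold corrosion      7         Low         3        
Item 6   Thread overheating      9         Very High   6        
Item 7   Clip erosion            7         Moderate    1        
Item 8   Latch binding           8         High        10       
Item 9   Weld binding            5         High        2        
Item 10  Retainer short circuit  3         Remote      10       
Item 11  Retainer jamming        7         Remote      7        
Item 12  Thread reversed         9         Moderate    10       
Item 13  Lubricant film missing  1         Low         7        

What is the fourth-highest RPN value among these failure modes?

162

RPN = Severity × Occurrence × Detection:
  Item 4: 9 × 2 × 9 = 162
  Item 5: 7 × 4 × 3 = 84
  Item 6: 9 × 9 × 6 = 486
  Item 7: 7 × 6 × 1 = 42
  Item 8: 8 × 8 × 10 = 640
  Item 9: 5 × 8 × 2 = 80
  Item 10: 3 × 2 × 10 = 60
  Item 11: 7 × 2 × 7 = 98
  Item 12: 9 × 6 × 10 = 540
  Item 13: 1 × 4 × 7 = 28
Sorted descending: 640, 540, 486, 162, 98, 84, 80, 60, 42, 28.
The fourth-highest RPN is 162 (Item 4).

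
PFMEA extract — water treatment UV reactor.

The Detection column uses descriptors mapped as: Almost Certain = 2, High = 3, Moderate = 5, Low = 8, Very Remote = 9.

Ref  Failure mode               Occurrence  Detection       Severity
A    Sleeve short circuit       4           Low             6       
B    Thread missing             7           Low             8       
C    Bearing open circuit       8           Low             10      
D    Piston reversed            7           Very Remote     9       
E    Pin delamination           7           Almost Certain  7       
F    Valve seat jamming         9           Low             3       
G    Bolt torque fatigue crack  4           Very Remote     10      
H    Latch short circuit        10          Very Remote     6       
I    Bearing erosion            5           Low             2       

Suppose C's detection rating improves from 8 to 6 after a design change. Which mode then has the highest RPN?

D

RPN = Severity × Occurrence × Detection:
  A: 6 × 4 × 8 = 192
  B: 8 × 7 × 8 = 448
  C: 10 × 8 × 8 = 640
  D: 9 × 7 × 9 = 567
  E: 7 × 7 × 2 = 98
  F: 3 × 9 × 8 = 216
  G: 10 × 4 × 9 = 360
  H: 6 × 10 × 9 = 540
  I: 2 × 5 × 8 = 80
After action: C → 10 × 8 × 6 = 480.
Revised RPNs: D=567, H=540, C=480, B=448, G=360, F=216, A=192, E=98, I=80.
Highest is now D (567).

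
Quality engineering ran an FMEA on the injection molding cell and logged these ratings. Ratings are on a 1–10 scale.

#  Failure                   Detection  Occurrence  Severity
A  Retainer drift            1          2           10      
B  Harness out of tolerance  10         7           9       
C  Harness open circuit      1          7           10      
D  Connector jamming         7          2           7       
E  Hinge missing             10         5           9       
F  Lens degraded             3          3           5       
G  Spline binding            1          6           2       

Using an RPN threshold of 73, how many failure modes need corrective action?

3

RPN = Severity × Occurrence × Detection:
  A: 10 × 2 × 1 = 20
  B: 9 × 7 × 10 = 630
  C: 10 × 7 × 1 = 70
  D: 7 × 2 × 7 = 98
  E: 9 × 5 × 10 = 450
  F: 5 × 3 × 3 = 45
  G: 2 × 6 × 1 = 12
Modes with RPN ≥ 73: B (630), D (98), E (450) → 3.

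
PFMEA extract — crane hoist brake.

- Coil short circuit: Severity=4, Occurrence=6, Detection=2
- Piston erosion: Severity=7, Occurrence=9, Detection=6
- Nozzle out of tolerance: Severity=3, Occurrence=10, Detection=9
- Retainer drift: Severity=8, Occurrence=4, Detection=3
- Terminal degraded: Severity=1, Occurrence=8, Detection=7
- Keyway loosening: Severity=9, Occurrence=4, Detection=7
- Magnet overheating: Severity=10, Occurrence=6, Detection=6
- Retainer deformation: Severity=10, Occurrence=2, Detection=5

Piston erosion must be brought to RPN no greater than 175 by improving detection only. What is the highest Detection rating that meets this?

Piston erosion: S=7, O=9, D=6 → current RPN = 378.
Fixed product = 63. Need 63 × D ≤ 175, so D ≤ 175/63 = 2.78.
Maximum integer Detection rating = 2 (gives RPN 126; D=3 would give 189 > 175).

2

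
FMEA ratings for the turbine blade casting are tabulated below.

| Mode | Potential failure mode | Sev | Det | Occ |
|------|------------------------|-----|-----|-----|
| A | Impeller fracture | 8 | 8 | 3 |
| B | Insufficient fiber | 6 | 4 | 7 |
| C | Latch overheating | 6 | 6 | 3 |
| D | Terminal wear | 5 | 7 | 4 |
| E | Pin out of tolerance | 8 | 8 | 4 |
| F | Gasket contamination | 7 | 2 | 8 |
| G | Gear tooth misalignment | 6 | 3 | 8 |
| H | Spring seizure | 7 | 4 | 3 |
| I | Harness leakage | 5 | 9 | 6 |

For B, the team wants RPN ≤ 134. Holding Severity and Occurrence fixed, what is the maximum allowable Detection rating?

3

B: S=6, O=7, D=4 → current RPN = 168.
Fixed product = 42. Need 42 × D ≤ 134, so D ≤ 134/42 = 3.19.
Maximum integer Detection rating = 3 (gives RPN 126; D=4 would give 168 > 134).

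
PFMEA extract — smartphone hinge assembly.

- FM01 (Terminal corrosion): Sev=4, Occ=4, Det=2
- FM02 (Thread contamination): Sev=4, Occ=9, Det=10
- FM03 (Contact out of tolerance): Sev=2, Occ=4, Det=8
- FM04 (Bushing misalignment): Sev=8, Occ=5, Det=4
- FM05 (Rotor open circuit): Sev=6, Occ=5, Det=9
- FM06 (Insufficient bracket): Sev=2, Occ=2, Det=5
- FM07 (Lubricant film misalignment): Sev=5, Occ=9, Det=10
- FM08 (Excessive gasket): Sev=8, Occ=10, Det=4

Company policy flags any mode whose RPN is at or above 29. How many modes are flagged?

7

RPN = Severity × Occurrence × Detection:
  FM01: 4 × 4 × 2 = 32
  FM02: 4 × 9 × 10 = 360
  FM03: 2 × 4 × 8 = 64
  FM04: 8 × 5 × 4 = 160
  FM05: 6 × 5 × 9 = 270
  FM06: 2 × 2 × 5 = 20
  FM07: 5 × 9 × 10 = 450
  FM08: 8 × 10 × 4 = 320
Modes with RPN ≥ 29: FM01 (32), FM02 (360), FM03 (64), FM04 (160), FM05 (270), FM07 (450), FM08 (320) → 7.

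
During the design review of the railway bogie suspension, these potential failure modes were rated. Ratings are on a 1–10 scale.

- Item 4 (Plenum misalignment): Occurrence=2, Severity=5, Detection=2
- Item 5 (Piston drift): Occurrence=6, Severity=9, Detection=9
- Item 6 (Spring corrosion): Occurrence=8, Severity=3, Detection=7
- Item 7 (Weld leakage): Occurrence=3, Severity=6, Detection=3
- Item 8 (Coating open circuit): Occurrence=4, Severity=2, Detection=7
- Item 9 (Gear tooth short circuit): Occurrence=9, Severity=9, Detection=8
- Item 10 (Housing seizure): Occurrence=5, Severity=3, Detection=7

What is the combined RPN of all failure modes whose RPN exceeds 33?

RPN = Severity × Occurrence × Detection:
  Item 4: 5 × 2 × 2 = 20
  Item 5: 9 × 6 × 9 = 486
  Item 6: 3 × 8 × 7 = 168
  Item 7: 6 × 3 × 3 = 54
  Item 8: 2 × 4 × 7 = 56
  Item 9: 9 × 9 × 8 = 648
  Item 10: 3 × 5 × 7 = 105
RPN > 33: Item 5 (486), Item 6 (168), Item 7 (54), Item 8 (56), Item 9 (648), Item 10 (105).
Sum: 486 + 168 + 54 + 56 + 648 + 105 = 1517.

1517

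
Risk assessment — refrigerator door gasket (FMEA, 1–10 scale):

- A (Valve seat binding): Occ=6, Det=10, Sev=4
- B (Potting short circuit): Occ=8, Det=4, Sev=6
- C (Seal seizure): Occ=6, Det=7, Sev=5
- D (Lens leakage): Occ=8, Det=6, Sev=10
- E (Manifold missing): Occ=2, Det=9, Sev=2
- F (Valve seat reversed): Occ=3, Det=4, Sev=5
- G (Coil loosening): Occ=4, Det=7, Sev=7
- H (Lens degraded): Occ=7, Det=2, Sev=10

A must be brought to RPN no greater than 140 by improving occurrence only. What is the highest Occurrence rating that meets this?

3

A: S=4, O=6, D=10 → current RPN = 240.
Fixed product = 40. Need 40 × O ≤ 140, so O ≤ 140/40 = 3.50.
Maximum integer Occurrence rating = 3 (gives RPN 120; O=4 would give 160 > 140).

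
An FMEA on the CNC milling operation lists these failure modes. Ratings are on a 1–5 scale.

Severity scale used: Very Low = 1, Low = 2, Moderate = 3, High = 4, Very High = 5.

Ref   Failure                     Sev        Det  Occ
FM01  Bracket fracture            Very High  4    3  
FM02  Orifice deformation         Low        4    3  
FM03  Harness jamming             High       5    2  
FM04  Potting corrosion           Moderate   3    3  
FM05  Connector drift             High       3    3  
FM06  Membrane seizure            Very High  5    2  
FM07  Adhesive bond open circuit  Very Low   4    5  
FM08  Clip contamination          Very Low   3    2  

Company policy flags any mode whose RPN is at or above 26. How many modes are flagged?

5

RPN = Severity × Occurrence × Detection:
  FM01: 5 × 3 × 4 = 60
  FM02: 2 × 3 × 4 = 24
  FM03: 4 × 2 × 5 = 40
  FM04: 3 × 3 × 3 = 27
  FM05: 4 × 3 × 3 = 36
  FM06: 5 × 2 × 5 = 50
  FM07: 1 × 5 × 4 = 20
  FM08: 1 × 2 × 3 = 6
Modes with RPN ≥ 26: FM01 (60), FM03 (40), FM04 (27), FM05 (36), FM06 (50) → 5.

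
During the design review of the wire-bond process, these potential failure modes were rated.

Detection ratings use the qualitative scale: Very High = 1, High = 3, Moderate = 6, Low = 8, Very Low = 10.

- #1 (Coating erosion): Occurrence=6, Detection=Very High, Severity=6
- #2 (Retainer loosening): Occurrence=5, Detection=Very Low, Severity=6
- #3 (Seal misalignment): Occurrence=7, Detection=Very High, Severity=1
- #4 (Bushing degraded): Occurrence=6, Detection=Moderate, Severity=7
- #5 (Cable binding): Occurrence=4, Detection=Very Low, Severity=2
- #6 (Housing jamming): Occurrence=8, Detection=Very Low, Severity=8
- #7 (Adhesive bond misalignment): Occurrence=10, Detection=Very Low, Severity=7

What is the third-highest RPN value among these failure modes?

300

RPN = Severity × Occurrence × Detection:
  #1: 6 × 6 × 1 = 36
  #2: 6 × 5 × 10 = 300
  #3: 1 × 7 × 1 = 7
  #4: 7 × 6 × 6 = 252
  #5: 2 × 4 × 10 = 80
  #6: 8 × 8 × 10 = 640
  #7: 7 × 10 × 10 = 700
Sorted descending: 700, 640, 300, 252, 80, 36, 7.
The third-highest RPN is 300 (#2).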